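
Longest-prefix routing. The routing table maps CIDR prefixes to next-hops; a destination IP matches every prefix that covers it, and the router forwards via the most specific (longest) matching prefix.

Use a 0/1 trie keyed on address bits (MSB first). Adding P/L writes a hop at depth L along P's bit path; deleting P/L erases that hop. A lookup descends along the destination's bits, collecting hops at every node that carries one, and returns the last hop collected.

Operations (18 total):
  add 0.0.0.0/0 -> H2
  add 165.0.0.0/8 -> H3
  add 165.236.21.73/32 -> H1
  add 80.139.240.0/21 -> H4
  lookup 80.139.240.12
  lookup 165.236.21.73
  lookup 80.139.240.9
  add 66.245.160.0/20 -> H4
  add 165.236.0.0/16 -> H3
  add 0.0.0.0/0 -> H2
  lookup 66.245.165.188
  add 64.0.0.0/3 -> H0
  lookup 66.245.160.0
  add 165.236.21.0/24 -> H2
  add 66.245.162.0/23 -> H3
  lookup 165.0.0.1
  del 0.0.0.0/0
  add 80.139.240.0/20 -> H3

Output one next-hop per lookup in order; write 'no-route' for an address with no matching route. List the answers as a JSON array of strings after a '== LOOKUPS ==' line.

Apply in order:
  add 0.0.0.0/0 -> H2 at depth 0
  add 165.0.0.0/8 -> H3 at depth 8
  add 165.236.21.73/32 -> H1 at depth 32
  add 80.139.240.0/21 -> H4 at depth 21
  ? 80.139.240.12  path d0:H2→d1:-→d2:-→d3:-→d4:-→d5:-→d6:-→d7:-→d8:-→d9:-→d10:-→d11:-→d12:-→d13:-→d14:-→d15:-→d16:-→d17:-→d18:-→d19:-→d20:-→d21:H4  best=H4
  ? 165.236.21.73  path d0:H2→d1:-→d2:-→d3:-→d4:-→d5:-→d6:-→d7:-→d8:H3→d9:-→d10:-→d11:-→d12:-→d13:-→d14:-→d15:-→d16:-→d17:-→d18:-→d19:-→d20:-→d21:-→d22:-→d23:-→d24:-→d25:-→d26:-→d27:-→d28:-→d29:-→d30:-→d31:-→d32:H1  best=H1
  ? 80.139.240.9  path d0:H2→d1:-→d2:-→d3:-→d4:-→d5:-→d6:-→d7:-→d8:-→d9:-→d10:-→d11:-→d12:-→d13:-→d14:-→d15:-→d16:-→d17:-→d18:-→d19:-→d20:-→d21:H4  best=H4
  add 66.245.160.0/20 -> H4 at depth 20
  add 165.236.0.0/16 -> H3 at depth 16
  add 0.0.0.0/0 -> H2 at depth 0
  ? 66.245.165.188  path d0:H2→d1:-→d2:-→d3:-→d4:-→d5:-→d6:-→d7:-→d8:-→d9:-→d10:-→d11:-→d12:-→d13:-→d14:-→d15:-→d16:-→d17:-→d18:-→d19:-→d20:H4  best=H4
  add 64.0.0.0/3 -> H0 at depth 3
  ? 66.245.160.0  path d0:H2→d1:-→d2:-→d3:H0→d4:-→d5:-→d6:-→d7:-→d8:-→d9:-→d10:-→d11:-→d12:-→d13:-→d14:-→d15:-→d16:-→d17:-→d18:-→d19:-→d20:H4  best=H4
  add 165.236.21.0/24 -> H2 at depth 24
  add 66.245.162.0/23 -> H3 at depth 23
  ? 165.0.0.1  path d0:H2→d1:-→d2:-→d3:-→d4:-→d5:-→d6:-→d7:-→d8:H3  best=H3
  del 0.0.0.0/0 (clear depth 0)
  add 80.139.240.0/20 -> H3 at depth 20

== LOOKUPS ==
["H4","H1","H4","H4","H4","H3"]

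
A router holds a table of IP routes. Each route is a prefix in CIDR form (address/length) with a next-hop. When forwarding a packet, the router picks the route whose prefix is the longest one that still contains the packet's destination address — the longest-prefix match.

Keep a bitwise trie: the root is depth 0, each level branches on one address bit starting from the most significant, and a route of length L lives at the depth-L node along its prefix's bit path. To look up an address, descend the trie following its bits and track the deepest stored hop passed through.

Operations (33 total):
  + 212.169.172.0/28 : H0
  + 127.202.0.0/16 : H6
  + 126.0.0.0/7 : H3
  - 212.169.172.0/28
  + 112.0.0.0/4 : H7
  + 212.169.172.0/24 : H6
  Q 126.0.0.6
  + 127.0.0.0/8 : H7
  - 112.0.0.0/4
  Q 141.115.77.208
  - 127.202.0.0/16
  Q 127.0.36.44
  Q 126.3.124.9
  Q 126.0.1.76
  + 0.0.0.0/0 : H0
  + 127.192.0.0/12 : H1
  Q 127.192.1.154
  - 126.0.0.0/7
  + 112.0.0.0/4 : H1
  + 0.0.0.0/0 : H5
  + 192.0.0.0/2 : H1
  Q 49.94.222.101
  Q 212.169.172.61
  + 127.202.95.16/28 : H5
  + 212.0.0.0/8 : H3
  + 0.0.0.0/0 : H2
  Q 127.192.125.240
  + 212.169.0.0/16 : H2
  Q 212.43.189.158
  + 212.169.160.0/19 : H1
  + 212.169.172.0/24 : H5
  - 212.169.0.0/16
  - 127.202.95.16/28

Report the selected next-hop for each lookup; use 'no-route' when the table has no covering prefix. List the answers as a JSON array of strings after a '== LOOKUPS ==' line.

Process each operation:
  add 212.169.172.0/28 -> H0 at depth 28
  add 127.202.0.0/16 -> H6 at depth 16
  add 126.0.0.0/7 -> H3 at depth 7
  del 212.169.172.0/28 (clear depth 28)
  add 112.0.0.0/4 -> H7 at depth 4
  add 212.169.172.0/24 -> H6 at depth 24
  Q 126.0.0.6: descend 0111111 ; hops seen [H7,H3] ; pick H3
  add 127.0.0.0/8 -> H7 at depth 8
  del 112.0.0.0/4 (clear depth 4)
  Q 141.115.77.208: descend 1 ; hops seen [∅] ; pick no-route
  del 127.202.0.0/16 (clear depth 16)
  Q 127.0.36.44: descend 01111111 ; hops seen [H3,H7] ; pick H7
  Q 126.3.124.9: descend 0111111 ; hops seen [H3] ; pick H3
  Q 126.0.1.76: descend 0111111 ; hops seen [H3] ; pick H3
  add 0.0.0.0/0 -> H0 at depth 0
  add 127.192.0.0/12 -> H1 at depth 12
  Q 127.192.1.154: descend 011111111100 ; hops seen [H0,H3,H7,H1] ; pick H1
  del 126.0.0.0/7 (clear depth 7)
  add 112.0.0.0/4 -> H1 at depth 4
  add 0.0.0.0/0 -> H5 at depth 0
  add 192.0.0.0/2 -> H1 at depth 2
  Q 49.94.222.101: descend 0 ; hops seen [H5] ; pick H5
  Q 212.169.172.61: descend 11010100101010011010110000 ; hops seen [H5,H1,H6] ; pick H6
  add 127.202.95.16/28 -> H5 at depth 28
  add 212.0.0.0/8 -> H3 at depth 8
  add 0.0.0.0/0 -> H2 at depth 0
  Q 127.192.125.240: descend 011111111100 ; hops seen [H2,H1,H7,H1] ; pick H1
  add 212.169.0.0/16 -> H2 at depth 16
  Q 212.43.189.158: descend 11010100 ; hops seen [H2,H1,H3] ; pick H3
  add 212.169.160.0/19 -> H1 at depth 19
  add 212.169.172.0/24 -> H5 at depth 24
  del 212.169.0.0/16 (clear depth 16)
  del 127.202.95.16/28 (clear depth 28)

== LOOKUPS ==
["H3","no-route","H7","H3","H3","H1","H5","H6","H1","H3"]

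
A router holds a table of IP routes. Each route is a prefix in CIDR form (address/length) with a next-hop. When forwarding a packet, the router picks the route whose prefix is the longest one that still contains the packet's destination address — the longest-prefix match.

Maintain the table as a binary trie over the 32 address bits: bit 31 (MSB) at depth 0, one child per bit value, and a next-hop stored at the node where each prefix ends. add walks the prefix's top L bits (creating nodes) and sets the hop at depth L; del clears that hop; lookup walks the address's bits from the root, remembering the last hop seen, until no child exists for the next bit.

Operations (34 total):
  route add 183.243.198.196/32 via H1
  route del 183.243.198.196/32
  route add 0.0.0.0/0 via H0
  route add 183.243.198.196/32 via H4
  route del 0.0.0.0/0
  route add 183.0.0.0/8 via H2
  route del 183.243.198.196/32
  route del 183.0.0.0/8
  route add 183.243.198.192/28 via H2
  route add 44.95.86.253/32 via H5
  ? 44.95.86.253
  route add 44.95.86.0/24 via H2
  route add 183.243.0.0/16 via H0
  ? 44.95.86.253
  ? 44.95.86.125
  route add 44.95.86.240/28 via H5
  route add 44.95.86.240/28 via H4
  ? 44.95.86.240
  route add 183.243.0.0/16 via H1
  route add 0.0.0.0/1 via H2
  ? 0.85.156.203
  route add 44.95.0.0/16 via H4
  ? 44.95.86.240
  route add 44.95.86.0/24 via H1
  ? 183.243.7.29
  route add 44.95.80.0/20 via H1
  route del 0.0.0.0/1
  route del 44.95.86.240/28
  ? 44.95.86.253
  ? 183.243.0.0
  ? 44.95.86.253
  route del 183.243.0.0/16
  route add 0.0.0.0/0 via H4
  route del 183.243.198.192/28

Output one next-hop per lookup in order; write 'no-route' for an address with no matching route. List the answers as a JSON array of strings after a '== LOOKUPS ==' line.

Apply in order:
  + 183.243.198.196/32 (H1) depth=32
  - 183.243.198.196/32 clear@32
  + 0.0.0.0/0 (H0) depth=0
  + 183.243.198.196/32 (H4) depth=32
  - 0.0.0.0/0 clear@0
  + 183.0.0.0/8 (H2) depth=8
  - 183.243.198.196/32 clear@32
  - 183.0.0.0/8 clear@8
  + 183.243.198.192/28 (H2) depth=28
  + 44.95.86.253/32 (H5) depth=32
  ? 44.95.86.253  path d0:-→d1:-→d2:-→d3:-→d4:-→d5:-→d6:-→d7:-→d8:-→d9:-→d10:-→d11:-→d12:-→d13:-→d14:-→d15:-→d16:-→d17:-→d18:-→d19:-→d20:-→d21:-→d22:-→d23:-→d24:-→d25:-→d26:-→d27:-→d28:-→d29:-→d30:-→d31:-→d32:H5  best=H5
  + 44.95.86.0/24 (H2) depth=24
  + 183.243.0.0/16 (H0) depth=16
  ? 44.95.86.253  path d0:-→d1:-→d2:-→d3:-→d4:-→d5:-→d6:-→d7:-→d8:-→d9:-→d10:-→d11:-→d12:-→d13:-→d14:-→d15:-→d16:-→d17:-→d18:-→d19:-→d20:-→d21:-→d22:-→d23:-→d24:H2→d25:-→d26:-→d27:-→d28:-→d29:-→d30:-→d31:-→d32:H5  best=H5
  ? 44.95.86.125  path d0:-→d1:-→d2:-→d3:-→d4:-→d5:-→d6:-→d7:-→d8:-→d9:-→d10:-→d11:-→d12:-→d13:-→d14:-→d15:-→d16:-→d17:-→d18:-→d19:-→d20:-→d21:-→d22:-→d23:-→d24:H2  best=H2
  + 44.95.86.240/28 (H5) depth=28
  + 44.95.86.240/28 (H4) depth=28
  ? 44.95.86.240  path d0:-→d1:-→d2:-→d3:-→d4:-→d5:-→d6:-→d7:-→d8:-→d9:-→d10:-→d11:-→d12:-→d13:-→d14:-→d15:-→d16:-→d17:-→d18:-→d19:-→d20:-→d21:-→d22:-→d23:-→d24:H2→d25:-→d26:-→d27:-→d28:H4  best=H4
  + 183.243.0.0/16 (H1) depth=16
  + 0.0.0.0/1 (H2) depth=1
  ? 0.85.156.203  path d0:-→d1:H2→d2:-  best=H2
  + 44.95.0.0/16 (H4) depth=16
  ? 44.95.86.240  path d0:-→d1:H2→d2:-→d3:-→d4:-→d5:-→d6:-→d7:-→d8:-→d9:-→d10:-→d11:-→d12:-→d13:-→d14:-→d15:-→d16:H4→d17:-→d18:-→d19:-→d20:-→d21:-→d22:-→d23:-→d24:H2→d25:-→d26:-→d27:-→d28:H4  best=H4
  + 44.95.86.0/24 (H1) depth=24
  ? 183.243.7.29  path d0:-→d1:-→d2:-→d3:-→d4:-→d5:-→d6:-→d7:-→d8:-→d9:-→d10:-→d11:-→d12:-→d13:-→d14:-→d15:-→d16:H1  best=H1
  + 44.95.80.0/20 (H1) depth=20
  - 0.0.0.0/1 clear@1
  - 44.95.86.240/28 clear@28
  ? 44.95.86.253  path d0:-→d1:-→d2:-→d3:-→d4:-→d5:-→d6:-→d7:-→d8:-→d9:-→d10:-→d11:-→d12:-→d13:-→d14:-→d15:-→d16:H4→d17:-→d18:-→d19:-→d20:H1→d21:-→d22:-→d23:-→d24:H1→d25:-→d26:-→d27:-→d28:-→d29:-→d30:-→d31:-→d32:H5  best=H5
  ? 183.243.0.0  path d0:-→d1:-→d2:-→d3:-→d4:-→d5:-→d6:-→d7:-→d8:-→d9:-→d10:-→d11:-→d12:-→d13:-→d14:-→d15:-→d16:H1  best=H1
  ? 44.95.86.253  path d0:-→d1:-→d2:-→d3:-→d4:-→d5:-→d6:-→d7:-→d8:-→d9:-→d10:-→d11:-→d12:-→d13:-→d14:-→d15:-→d16:H4→d17:-→d18:-→d19:-→d20:H1→d21:-→d22:-→d23:-→d24:H1→d25:-→d26:-→d27:-→d28:-→d29:-→d30:-→d31:-→d32:H5  best=H5
  - 183.243.0.0/16 clear@16
  + 0.0.0.0/0 (H4) depth=0
  - 183.243.198.192/28 clear@28

== LOOKUPS ==
["H5","H5","H2","H4","H2","H4","H1","H5","H1","H5"]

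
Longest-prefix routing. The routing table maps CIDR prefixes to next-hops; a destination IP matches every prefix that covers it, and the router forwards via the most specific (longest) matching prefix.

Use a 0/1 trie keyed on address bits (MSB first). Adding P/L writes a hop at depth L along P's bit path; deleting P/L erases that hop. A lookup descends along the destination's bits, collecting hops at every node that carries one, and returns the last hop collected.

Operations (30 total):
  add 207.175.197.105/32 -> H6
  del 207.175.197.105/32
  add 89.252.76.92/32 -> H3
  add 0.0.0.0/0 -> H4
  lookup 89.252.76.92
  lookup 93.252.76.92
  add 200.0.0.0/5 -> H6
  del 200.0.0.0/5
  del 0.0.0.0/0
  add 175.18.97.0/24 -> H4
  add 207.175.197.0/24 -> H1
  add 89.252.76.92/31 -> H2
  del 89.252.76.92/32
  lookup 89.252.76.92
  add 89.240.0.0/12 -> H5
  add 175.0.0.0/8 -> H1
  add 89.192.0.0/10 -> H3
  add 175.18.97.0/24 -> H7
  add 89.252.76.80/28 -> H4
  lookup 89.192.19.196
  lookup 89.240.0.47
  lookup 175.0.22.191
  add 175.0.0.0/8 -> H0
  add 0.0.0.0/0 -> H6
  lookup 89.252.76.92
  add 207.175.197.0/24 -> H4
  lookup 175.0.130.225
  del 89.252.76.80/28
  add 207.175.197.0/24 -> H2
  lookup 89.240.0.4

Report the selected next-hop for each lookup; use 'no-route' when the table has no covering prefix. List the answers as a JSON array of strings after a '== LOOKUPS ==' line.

Process each operation:
  add 207.175.197.105/32 -> H6 at depth 32
  del 207.175.197.105/32 (clear depth 32)
  add 89.252.76.92/32 -> H3 at depth 32
  add 0.0.0.0/0 -> H4 at depth 0
  lookup 89.252.76.92: bits 01011001111111000100110001011100 walk d0:H4→d1:-→d2:-→d3:-→d4:-→d5:-→d6:-→d7:-→d8:-→d9:-→d10:-→d11:-→d12:-→d13:-→d14:-→d15:-→d16:-→d17:-→d18:-→d19:-→d20:-→d21:-→d22:-→d23:-→d24:-→d25:-→d26:-→d27:-→d28:-→d29:-→d30:-→d31:-→d32:H3 -> H3
  lookup 93.252.76.92: bits 01011 walk d0:H4→d1:-→d2:-→d3:-→d4:-→d5:- -> H4
  add 200.0.0.0/5 -> H6 at depth 5
  del 200.0.0.0/5 (clear depth 5)
  del 0.0.0.0/0 (clear depth 0)
  add 175.18.97.0/24 -> H4 at depth 24
  add 207.175.197.0/24 -> H1 at depth 24
  add 89.252.76.92/31 -> H2 at depth 31
  del 89.252.76.92/32 (clear depth 32)
  lookup 89.252.76.92: bits 01011001111111000100110001011100 walk d0:-→d1:-→d2:-→d3:-→d4:-→d5:-→d6:-→d7:-→d8:-→d9:-→d10:-→d11:-→d12:-→d13:-→d14:-→d15:-→d16:-→d17:-→d18:-→d19:-→d20:-→d21:-→d22:-→d23:-→d24:-→d25:-→d26:-→d27:-→d28:-→d29:-→d30:-→d31:H2→d32:- -> H2
  add 89.240.0.0/12 -> H5 at depth 12
  add 175.0.0.0/8 -> H1 at depth 8
  add 89.192.0.0/10 -> H3 at depth 10
  add 175.18.97.0/24 -> H7 at depth 24
  add 89.252.76.80/28 -> H4 at depth 28
  lookup 89.192.19.196: bits 0101100111 walk d0:-→d1:-→d2:-→d3:-→d4:-→d5:-→d6:-→d7:-→d8:-→d9:-→d10:H3 -> H3
  lookup 89.240.0.47: bits 010110011111 walk d0:-→d1:-→d2:-→d3:-→d4:-→d5:-→d6:-→d7:-→d8:-→d9:-→d10:H3→d11:-→d12:H5 -> H5
  lookup 175.0.22.191: bits 10101111000 walk d0:-→d1:-→d2:-→d3:-→d4:-→d5:-→d6:-→d7:-→d8:H1→d9:-→d10:-→d11:- -> H1
  add 175.0.0.0/8 -> H0 at depth 8
  add 0.0.0.0/0 -> H6 at depth 0
  lookup 89.252.76.92: bits 01011001111111000100110001011100 walk d0:H6→d1:-→d2:-→d3:-→d4:-→d5:-→d6:-→d7:-→d8:-→d9:-→d10:H3→d11:-→d12:H5→d13:-→d14:-→d15:-→d16:-→d17:-→d18:-→d19:-→d20:-→d21:-→d22:-→d23:-→d24:-→d25:-→d26:-→d27:-→d28:H4→d29:-→d30:-→d31:H2→d32:- -> H2
  add 207.175.197.0/24 -> H4 at depth 24
  lookup 175.0.130.225: bits 10101111000 walk d0:H6→d1:-→d2:-→d3:-→d4:-→d5:-→d6:-→d7:-→d8:H0→d9:-→d10:-→d11:- -> H0
  del 89.252.76.80/28 (clear depth 28)
  add 207.175.197.0/24 -> H2 at depth 24
  lookup 89.240.0.4: bits 010110011111 walk d0:H6→d1:-→d2:-→d3:-→d4:-→d5:-→d6:-→d7:-→d8:-→d9:-→d10:H3→d11:-→d12:H5 -> H5

== LOOKUPS ==
["H3","H4","H2","H3","H5","H1","H2","H0","H5"]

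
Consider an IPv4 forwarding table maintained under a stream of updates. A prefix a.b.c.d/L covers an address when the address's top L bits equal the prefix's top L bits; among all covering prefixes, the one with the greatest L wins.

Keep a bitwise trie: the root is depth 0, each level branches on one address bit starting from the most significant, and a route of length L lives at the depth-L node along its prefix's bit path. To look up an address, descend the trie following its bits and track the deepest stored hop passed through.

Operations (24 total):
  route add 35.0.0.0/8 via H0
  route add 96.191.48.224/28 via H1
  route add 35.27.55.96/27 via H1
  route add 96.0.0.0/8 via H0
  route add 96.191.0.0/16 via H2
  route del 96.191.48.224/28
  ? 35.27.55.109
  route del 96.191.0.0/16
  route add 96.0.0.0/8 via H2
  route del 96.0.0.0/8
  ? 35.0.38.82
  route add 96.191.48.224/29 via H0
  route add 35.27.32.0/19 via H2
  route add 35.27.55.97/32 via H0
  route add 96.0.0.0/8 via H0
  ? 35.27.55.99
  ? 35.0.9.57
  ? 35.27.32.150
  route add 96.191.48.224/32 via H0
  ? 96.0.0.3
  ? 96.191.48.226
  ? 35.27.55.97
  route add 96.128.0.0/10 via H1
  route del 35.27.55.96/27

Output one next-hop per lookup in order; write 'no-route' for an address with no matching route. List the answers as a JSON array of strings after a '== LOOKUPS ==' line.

Apply in order:
  + 35.0.0.0/8 (H0) depth=8
  + 96.191.48.224/28 (H1) depth=28
  + 35.27.55.96/27 (H1) depth=27
  + 96.0.0.0/8 (H0) depth=8
  + 96.191.0.0/16 (H2) depth=16
  del 96.191.48.224/28 (clear depth 28)
  Q 35.27.55.109: descend 001000110001101100110111011 ; hops seen [H0,H1] ; pick H1
  del 96.191.0.0/16 (clear depth 16)
  + 96.0.0.0/8 (H2) depth=8
  del 96.0.0.0/8 (clear depth 8)
  Q 35.0.38.82: descend 00100011000 ; hops seen [H0] ; pick H0
  + 96.191.48.224/29 (H0) depth=29
  + 35.27.32.0/19 (H2) depth=19
  + 35.27.55.97/32 (H0) depth=32
  + 96.0.0.0/8 (H0) depth=8
  Q 35.27.55.99: descend 001000110001101100110111011000 ; hops seen [H0,H2,H1] ; pick H1
  Q 35.0.9.57: descend 00100011000 ; hops seen [H0] ; pick H0
  Q 35.27.32.150: descend 0010001100011011001 ; hops seen [H0,H2] ; pick H2
  + 96.191.48.224/32 (H0) depth=32
  Q 96.0.0.3: descend 01100000 ; hops seen [H0] ; pick H0
  Q 96.191.48.226: descend 011000001011111100110000111000 ; hops seen [H0,H0] ; pick H0
  Q 35.27.55.97: descend 00100011000110110011011101100001 ; hops seen [H0,H2,H1,H0] ; pick H0
  + 96.128.0.0/10 (H1) depth=10
  del 35.27.55.96/27 (clear depth 27)

== LOOKUPS ==
["H1","H0","H1","H0","H2","H0","H0","H0"]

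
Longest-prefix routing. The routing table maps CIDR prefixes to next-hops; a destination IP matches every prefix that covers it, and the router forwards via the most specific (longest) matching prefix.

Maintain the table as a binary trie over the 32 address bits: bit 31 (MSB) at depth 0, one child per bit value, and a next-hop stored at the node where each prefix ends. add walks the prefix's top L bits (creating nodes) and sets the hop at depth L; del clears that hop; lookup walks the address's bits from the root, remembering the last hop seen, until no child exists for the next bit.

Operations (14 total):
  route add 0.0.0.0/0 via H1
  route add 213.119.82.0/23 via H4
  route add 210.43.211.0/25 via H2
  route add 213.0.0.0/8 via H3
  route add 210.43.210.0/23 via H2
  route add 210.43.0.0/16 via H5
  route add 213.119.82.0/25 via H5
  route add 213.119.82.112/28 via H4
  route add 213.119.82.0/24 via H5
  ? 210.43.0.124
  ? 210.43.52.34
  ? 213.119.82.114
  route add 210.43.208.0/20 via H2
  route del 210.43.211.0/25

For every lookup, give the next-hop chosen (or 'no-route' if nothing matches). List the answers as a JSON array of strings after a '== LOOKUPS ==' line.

Process each operation:
  + 0.0.0.0/0 (H1) depth=0
  + 213.119.82.0/23 (H4) depth=23
  + 210.43.211.0/25 (H2) depth=25
  + 213.0.0.0/8 (H3) depth=8
  + 210.43.210.0/23 (H2) depth=23
  + 210.43.0.0/16 (H5) depth=16
  + 213.119.82.0/25 (H5) depth=25
  + 213.119.82.112/28 (H4) depth=28
  + 213.119.82.0/24 (H5) depth=24
  lookup 210.43.0.124: bits 1101001000101011 walk d0:H1→d1:-→d2:-→d3:-→d4:-→d5:-→d6:-→d7:-→d8:-→d9:-→d10:-→d11:-→d12:-→d13:-→d14:-→d15:-→d16:H5 -> H5
  lookup 210.43.52.34: bits 1101001000101011 walk d0:H1→d1:-→d2:-→d3:-→d4:-→d5:-→d6:-→d7:-→d8:-→d9:-→d10:-→d11:-→d12:-→d13:-→d14:-→d15:-→d16:H5 -> H5
  lookup 213.119.82.114: bits 1101010101110111010100100111 walk d0:H1→d1:-→d2:-→d3:-→d4:-→d5:-→d6:-→d7:-→d8:H3→d9:-→d10:-→d11:-→d12:-→d13:-→d14:-→d15:-→d16:-→d17:-→d18:-→d19:-→d20:-→d21:-→d22:-→d23:H4→d24:H5→d25:H5→d26:-→d27:-→d28:H4 -> H4
  + 210.43.208.0/20 (H2) depth=20
  del 210.43.211.0/25 (clear depth 25)

== LOOKUPS ==
["H5","H5","H4"]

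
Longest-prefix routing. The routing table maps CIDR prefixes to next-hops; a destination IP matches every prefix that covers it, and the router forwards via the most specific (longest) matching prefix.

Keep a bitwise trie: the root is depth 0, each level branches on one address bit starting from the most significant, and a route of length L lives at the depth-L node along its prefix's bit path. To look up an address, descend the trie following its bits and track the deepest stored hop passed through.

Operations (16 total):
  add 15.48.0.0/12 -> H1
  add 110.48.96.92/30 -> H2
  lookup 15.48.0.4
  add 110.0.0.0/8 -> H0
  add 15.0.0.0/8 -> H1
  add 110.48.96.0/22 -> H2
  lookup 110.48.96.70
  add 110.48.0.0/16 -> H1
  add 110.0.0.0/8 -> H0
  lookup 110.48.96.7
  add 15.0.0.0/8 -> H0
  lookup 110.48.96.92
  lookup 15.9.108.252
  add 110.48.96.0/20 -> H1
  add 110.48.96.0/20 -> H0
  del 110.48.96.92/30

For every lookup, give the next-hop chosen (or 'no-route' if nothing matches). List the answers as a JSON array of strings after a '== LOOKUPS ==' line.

Trace:
  + 15.48.0.0/12 (H1) depth=12
  + 110.48.96.92/30 (H2) depth=30
  ? 15.48.0.4  path d0:-→d1:-→d2:-→d3:-→d4:-→d5:-→d6:-→d7:-→d8:-→d9:-→d10:-→d11:-→d12:H1  best=H1
  + 110.0.0.0/8 (H0) depth=8
  + 15.0.0.0/8 (H1) depth=8
  + 110.48.96.0/22 (H2) depth=22
  ? 110.48.96.70  path d0:-→d1:-→d2:-→d3:-→d4:-→d5:-→d6:-→d7:-→d8:H0→d9:-→d10:-→d11:-→d12:-→d13:-→d14:-→d15:-→d16:-→d17:-→d18:-→d19:-→d20:-→d21:-→d22:H2→d23:-→d24:-→d25:-→d26:-→d27:-  best=H2
  + 110.48.0.0/16 (H1) depth=16
  + 110.0.0.0/8 (H0) depth=8
  ? 110.48.96.7  path d0:-→d1:-→d2:-→d3:-→d4:-→d5:-→d6:-→d7:-→d8:H0→d9:-→d10:-→d11:-→d12:-→d13:-→d14:-→d15:-→d16:H1→d17:-→d18:-→d19:-→d20:-→d21:-→d22:H2→d23:-→d24:-→d25:-  best=H2
  + 15.0.0.0/8 (H0) depth=8
  ? 110.48.96.92  path d0:-→d1:-→d2:-→d3:-→d4:-→d5:-→d6:-→d7:-→d8:H0→d9:-→d10:-→d11:-→d12:-→d13:-→d14:-→d15:-→d16:H1→d17:-→d18:-→d19:-→d20:-→d21:-→d22:H2→d23:-→d24:-→d25:-→d26:-→d27:-→d28:-→d29:-→d30:H2  best=H2
  ? 15.9.108.252  path d0:-→d1:-→d2:-→d3:-→d4:-→d5:-→d6:-→d7:-→d8:H0→d9:-→d10:-  best=H0
  + 110.48.96.0/20 (H1) depth=20
  + 110.48.96.0/20 (H0) depth=20
  - 110.48.96.92/30 clear@30

== LOOKUPS ==
["H1","H2","H2","H2","H0"]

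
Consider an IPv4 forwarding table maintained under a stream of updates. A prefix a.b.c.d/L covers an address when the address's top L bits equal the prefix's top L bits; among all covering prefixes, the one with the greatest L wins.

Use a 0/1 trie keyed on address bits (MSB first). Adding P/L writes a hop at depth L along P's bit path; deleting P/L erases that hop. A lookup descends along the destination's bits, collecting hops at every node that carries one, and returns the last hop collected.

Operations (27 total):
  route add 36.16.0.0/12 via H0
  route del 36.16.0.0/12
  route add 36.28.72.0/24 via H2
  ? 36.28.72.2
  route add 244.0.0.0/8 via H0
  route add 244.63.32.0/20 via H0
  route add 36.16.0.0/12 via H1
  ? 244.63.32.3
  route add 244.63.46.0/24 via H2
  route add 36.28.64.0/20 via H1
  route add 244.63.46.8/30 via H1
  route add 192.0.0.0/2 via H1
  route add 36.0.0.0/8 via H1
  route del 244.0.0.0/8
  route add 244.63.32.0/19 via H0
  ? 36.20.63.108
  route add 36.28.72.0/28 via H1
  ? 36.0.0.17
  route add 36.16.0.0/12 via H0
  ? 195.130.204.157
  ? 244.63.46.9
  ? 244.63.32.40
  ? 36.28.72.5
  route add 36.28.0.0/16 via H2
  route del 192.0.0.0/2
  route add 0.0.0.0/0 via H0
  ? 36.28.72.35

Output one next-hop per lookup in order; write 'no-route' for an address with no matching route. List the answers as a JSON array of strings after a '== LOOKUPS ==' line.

Apply in order:
  + 36.16.0.0/12 (H0) depth=12
  - 36.16.0.0/12 clear@12
  + 36.28.72.0/24 (H2) depth=24
  ? 36.28.72.2  path d0:-→d1:-→d2:-→d3:-→d4:-→d5:-→d6:-→d7:-→d8:-→d9:-→d10:-→d11:-→d12:-→d13:-→d14:-→d15:-→d16:-→d17:-→d18:-→d19:-→d20:-→d21:-→d22:-→d23:-→d24:H2  best=H2
  + 244.0.0.0/8 (H0) depth=8
  + 244.63.32.0/20 (H0) depth=20
  + 36.16.0.0/12 (H1) depth=12
  ? 244.63.32.3  path d0:-→d1:-→d2:-→d3:-→d4:-→d5:-→d6:-→d7:-→d8:H0→d9:-→d10:-→d11:-→d12:-→d13:-→d14:-→d15:-→d16:-→d17:-→d18:-→d19:-→d20:H0  best=H0
  + 244.63.46.0/24 (H2) depth=24
  + 36.28.64.0/20 (H1) depth=20
  + 244.63.46.8/30 (H1) depth=30
  + 192.0.0.0/2 (H1) depth=2
  + 36.0.0.0/8 (H1) depth=8
  - 244.0.0.0/8 clear@8
  + 244.63.32.0/19 (H0) depth=19
  ? 36.20.63.108  path d0:-→d1:-→d2:-→d3:-→d4:-→d5:-→d6:-→d7:-→d8:H1→d9:-→d10:-→d11:-→d12:H1  best=H1
  + 36.28.72.0/28 (H1) depth=28
  ? 36.0.0.17  path d0:-→d1:-→d2:-→d3:-→d4:-→d5:-→d6:-→d7:-→d8:H1→d9:-→d10:-→d11:-  best=H1
  + 36.16.0.0/12 (H0) depth=12
  ? 195.130.204.157  path d0:-→d1:-→d2:H1  best=H1
  ? 244.63.46.9  path d0:-→d1:-→d2:H1→d3:-→d4:-→d5:-→d6:-→d7:-→d8:-→d9:-→d10:-→d11:-→d12:-→d13:-→d14:-→d15:-→d16:-→d17:-→d18:-→d19:H0→d20:H0→d21:-→d22:-→d23:-→d24:H2→d25:-→d26:-→d27:-→d28:-→d29:-→d30:H1  best=H1
  ? 244.63.32.40  path d0:-→d1:-→d2:H1→d3:-→d4:-→d5:-→d6:-→d7:-→d8:-→d9:-→d10:-→d11:-→d12:-→d13:-→d14:-→d15:-→d16:-→d17:-→d18:-→d19:H0→d20:H0  best=H0
  ? 36.28.72.5  path d0:-→d1:-→d2:-→d3:-→d4:-→d5:-→d6:-→d7:-→d8:H1→d9:-→d10:-→d11:-→d12:H0→d13:-→d14:-→d15:-→d16:-→d17:-→d18:-→d19:-→d20:H1→d21:-→d22:-→d23:-→d24:H2→d25:-→d26:-→d27:-→d28:H1  best=H1
  + 36.28.0.0/16 (H2) depth=16
  - 192.0.0.0/2 clear@2
  + 0.0.0.0/0 (H0) depth=0
  ? 36.28.72.35  path d0:H0→d1:-→d2:-→d3:-→d4:-→d5:-→d6:-→d7:-→d8:H1→d9:-→d10:-→d11:-→d12:H0→d13:-→d14:-→d15:-→d16:H2→d17:-→d18:-→d19:-→d20:H1→d21:-→d22:-→d23:-→d24:H2→d25:-→d26:-  best=H2

== LOOKUPS ==
["H2","H0","H1","H1","H1","H1","H0","H1","H2"]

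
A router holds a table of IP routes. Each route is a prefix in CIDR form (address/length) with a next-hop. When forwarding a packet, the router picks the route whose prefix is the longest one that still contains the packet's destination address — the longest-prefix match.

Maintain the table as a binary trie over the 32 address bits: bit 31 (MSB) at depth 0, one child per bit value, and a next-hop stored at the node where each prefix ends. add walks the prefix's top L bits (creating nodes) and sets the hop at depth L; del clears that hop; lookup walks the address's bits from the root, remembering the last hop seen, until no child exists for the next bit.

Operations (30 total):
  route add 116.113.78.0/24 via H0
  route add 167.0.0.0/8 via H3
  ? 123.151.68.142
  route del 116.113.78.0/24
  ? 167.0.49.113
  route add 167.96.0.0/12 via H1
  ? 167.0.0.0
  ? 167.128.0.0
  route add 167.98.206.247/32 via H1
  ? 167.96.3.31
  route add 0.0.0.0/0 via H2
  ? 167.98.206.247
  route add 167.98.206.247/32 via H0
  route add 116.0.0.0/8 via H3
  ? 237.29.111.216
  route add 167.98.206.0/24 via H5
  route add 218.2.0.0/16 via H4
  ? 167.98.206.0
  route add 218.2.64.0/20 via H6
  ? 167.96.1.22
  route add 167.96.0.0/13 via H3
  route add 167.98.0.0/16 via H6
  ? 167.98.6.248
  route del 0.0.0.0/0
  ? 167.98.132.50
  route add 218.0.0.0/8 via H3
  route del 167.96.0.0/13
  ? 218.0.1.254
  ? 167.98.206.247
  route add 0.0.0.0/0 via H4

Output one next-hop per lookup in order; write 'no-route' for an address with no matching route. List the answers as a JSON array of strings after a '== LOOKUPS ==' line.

Process each operation:
  add 116.113.78.0/24 -> H0 at depth 24
  add 167.0.0.0/8 -> H3 at depth 8
  Q 123.151.68.142: descend 0111 ; hops seen [∅] ; pick no-route
  del 116.113.78.0/24 (clear depth 24)
  Q 167.0.49.113: descend 10100111 ; hops seen [H3] ; pick H3
  add 167.96.0.0/12 -> H1 at depth 12
  Q 167.0.0.0: descend 101001110 ; hops seen [H3] ; pick H3
  Q 167.128.0.0: descend 10100111 ; hops seen [H3] ; pick H3
  add 167.98.206.247/32 -> H1 at depth 32
  Q 167.96.3.31: descend 10100111011000 ; hops seen [H3,H1] ; pick H1
  add 0.0.0.0/0 -> H2 at depth 0
  Q 167.98.206.247: descend 10100111011000101100111011110111 ; hops seen [H2,H3,H1,H1] ; pick H1
  add 167.98.206.247/32 -> H0 at depth 32
  add 116.0.0.0/8 -> H3 at depth 8
  Q 237.29.111.216: descend 1 ; hops seen [H2] ; pick H2
  add 167.98.206.0/24 -> H5 at depth 24
  add 218.2.0.0/16 -> H4 at depth 16
  Q 167.98.206.0: descend 101001110110001011001110 ; hops seen [H2,H3,H1,H5] ; pick H5
  add 218.2.64.0/20 -> H6 at depth 20
  Q 167.96.1.22: descend 10100111011000 ; hops seen [H2,H3,H1] ; pick H1
  add 167.96.0.0/13 -> H3 at depth 13
  add 167.98.0.0/16 -> H6 at depth 16
  Q 167.98.6.248: descend 1010011101100010 ; hops seen [H2,H3,H1,H3,H6] ; pick H6
  del 0.0.0.0/0 (clear depth 0)
  Q 167.98.132.50: descend 10100111011000101 ; hops seen [H3,H1,H3,H6] ; pick H6
  add 218.0.0.0/8 -> H3 at depth 8
  del 167.96.0.0/13 (clear depth 13)
  Q 218.0.1.254: descend 11011010000000 ; hops seen [H3] ; pick H3
  Q 167.98.206.247: descend 10100111011000101100111011110111 ; hops seen [H3,H1,H6,H5,H0] ; pick H0
  add 0.0.0.0/0 -> H4 at depth 0

== LOOKUPS ==
["no-route","H3","H3","H3","H1","H1","H2","H5","H1","H6","H6","H3","H0"]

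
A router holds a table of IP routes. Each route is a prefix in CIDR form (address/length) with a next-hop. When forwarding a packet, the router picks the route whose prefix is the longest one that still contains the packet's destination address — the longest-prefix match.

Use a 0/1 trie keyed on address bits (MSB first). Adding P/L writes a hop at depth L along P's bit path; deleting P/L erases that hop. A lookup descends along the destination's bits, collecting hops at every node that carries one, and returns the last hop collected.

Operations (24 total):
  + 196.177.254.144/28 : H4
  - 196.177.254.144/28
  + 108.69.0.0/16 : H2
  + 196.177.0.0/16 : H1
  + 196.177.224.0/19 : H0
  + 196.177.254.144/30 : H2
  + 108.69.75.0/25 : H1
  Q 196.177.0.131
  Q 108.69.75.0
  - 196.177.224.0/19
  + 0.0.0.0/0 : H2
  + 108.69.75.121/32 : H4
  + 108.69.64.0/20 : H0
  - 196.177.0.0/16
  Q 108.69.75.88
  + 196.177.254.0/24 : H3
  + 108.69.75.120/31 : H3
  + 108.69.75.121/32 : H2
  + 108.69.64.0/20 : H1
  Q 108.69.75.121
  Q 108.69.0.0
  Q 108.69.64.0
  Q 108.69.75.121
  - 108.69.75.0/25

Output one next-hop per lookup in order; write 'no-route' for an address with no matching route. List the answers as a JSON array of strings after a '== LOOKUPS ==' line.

Process each operation:
  + 196.177.254.144/28 (H4) depth=28
  del 196.177.254.144/28 (clear depth 28)
  + 108.69.0.0/16 (H2) depth=16
  + 196.177.0.0/16 (H1) depth=16
  + 196.177.224.0/19 (H0) depth=19
  + 196.177.254.144/30 (H2) depth=30
  + 108.69.75.0/25 (H1) depth=25
  lookup 196.177.0.131: bits 1100010010110001 walk d0:-→d1:-→d2:-→d3:-→d4:-→d5:-→d6:-→d7:-→d8:-→d9:-→d10:-→d11:-→d12:-→d13:-→d14:-→d15:-→d16:H1 -> H1
  lookup 108.69.75.0: bits 0110110001000101010010110 walk d0:-→d1:-→d2:-→d3:-→d4:-→d5:-→d6:-→d7:-→d8:-→d9:-→d10:-→d11:-→d12:-→d13:-→d14:-→d15:-→d16:H2→d17:-→d18:-→d19:-→d20:-→d21:-→d22:-→d23:-→d24:-→d25:H1 -> H1
  del 196.177.224.0/19 (clear depth 19)
  + 0.0.0.0/0 (H2) depth=0
  + 108.69.75.121/32 (H4) depth=32
  + 108.69.64.0/20 (H0) depth=20
  del 196.177.0.0/16 (clear depth 16)
  lookup 108.69.75.88: bits 01101100010001010100101101 walk d0:H2→d1:-→d2:-→d3:-→d4:-→d5:-→d6:-→d7:-→d8:-→d9:-→d10:-→d11:-→d12:-→d13:-→d14:-→d15:-→d16:H2→d17:-→d18:-→d19:-→d20:H0→d21:-→d22:-→d23:-→d24:-→d25:H1→d26:- -> H1
  + 196.177.254.0/24 (H3) depth=24
  + 108.69.75.120/31 (H3) depth=31
  + 108.69.75.121/32 (H2) depth=32
  + 108.69.64.0/20 (H1) depth=20
  lookup 108.69.75.121: bits 01101100010001010100101101111001 walk d0:H2→d1:-→d2:-→d3:-→d4:-→d5:-→d6:-→d7:-→d8:-→d9:-→d10:-→d11:-→d12:-→d13:-→d14:-→d15:-→d16:H2→d17:-→d18:-→d19:-→d20:H1→d21:-→d22:-→d23:-→d24:-→d25:H1→d26:-→d27:-→d28:-→d29:-→d30:-→d31:H3→d32:H2 -> H2
  lookup 108.69.0.0: bits 01101100010001010 walk d0:H2→d1:-→d2:-→d3:-→d4:-→d5:-→d6:-→d7:-→d8:-→d9:-→d10:-→d11:-→d12:-→d13:-→d14:-→d15:-→d16:H2→d17:- -> H2
  lookup 108.69.64.0: bits 01101100010001010100 walk d0:H2→d1:-→d2:-→d3:-→d4:-→d5:-→d6:-→d7:-→d8:-→d9:-→d10:-→d11:-→d12:-→d13:-→d14:-→d15:-→d16:H2→d17:-→d18:-→d19:-→d20:H1 -> H1
  lookup 108.69.75.121: bits 01101100010001010100101101111001 walk d0:H2→d1:-→d2:-→d3:-→d4:-→d5:-→d6:-→d7:-→d8:-→d9:-→d10:-→d11:-→d12:-→d13:-→d14:-→d15:-→d16:H2→d17:-→d18:-→d19:-→d20:H1→d21:-→d22:-→d23:-→d24:-→d25:H1→d26:-→d27:-→d28:-→d29:-→d30:-→d31:H3→d32:H2 -> H2
  del 108.69.75.0/25 (clear depth 25)

== LOOKUPS ==
["H1","H1","H1","H2","H2","H1","H2"]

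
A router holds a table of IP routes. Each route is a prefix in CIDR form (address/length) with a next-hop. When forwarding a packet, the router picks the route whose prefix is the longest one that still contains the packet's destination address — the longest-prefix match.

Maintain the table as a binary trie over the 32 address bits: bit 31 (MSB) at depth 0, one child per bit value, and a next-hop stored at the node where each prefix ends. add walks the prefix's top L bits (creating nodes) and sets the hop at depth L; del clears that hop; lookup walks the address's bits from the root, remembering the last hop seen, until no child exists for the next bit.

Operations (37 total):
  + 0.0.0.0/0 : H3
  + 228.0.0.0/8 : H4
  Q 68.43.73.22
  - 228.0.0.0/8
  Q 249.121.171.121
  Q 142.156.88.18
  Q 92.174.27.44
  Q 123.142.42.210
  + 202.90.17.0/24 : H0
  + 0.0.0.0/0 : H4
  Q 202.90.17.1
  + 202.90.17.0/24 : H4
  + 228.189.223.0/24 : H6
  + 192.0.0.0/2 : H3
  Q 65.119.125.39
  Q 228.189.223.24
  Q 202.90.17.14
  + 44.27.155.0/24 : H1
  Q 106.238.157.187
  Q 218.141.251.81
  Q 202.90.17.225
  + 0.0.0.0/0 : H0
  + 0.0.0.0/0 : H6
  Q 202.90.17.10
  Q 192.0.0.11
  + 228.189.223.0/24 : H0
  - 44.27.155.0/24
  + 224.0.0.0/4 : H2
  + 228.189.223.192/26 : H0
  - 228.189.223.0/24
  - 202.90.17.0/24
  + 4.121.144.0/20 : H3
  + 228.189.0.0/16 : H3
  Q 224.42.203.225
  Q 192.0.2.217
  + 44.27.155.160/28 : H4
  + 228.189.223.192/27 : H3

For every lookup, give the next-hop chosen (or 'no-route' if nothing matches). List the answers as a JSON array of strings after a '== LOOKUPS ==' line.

Process each operation:
  + 0.0.0.0/0 (H3) depth=0
  + 228.0.0.0/8 (H4) depth=8
  lookup 68.43.73.22: bits ε walk d0:H3 -> H3
  - 228.0.0.0/8 clear@8
  lookup 249.121.171.121: bits 111 walk d0:H3→d1:-→d2:-→d3:- -> H3
  lookup 142.156.88.18: bits 1 walk d0:H3→d1:- -> H3
  lookup 92.174.27.44: bits ε walk d0:H3 -> H3
  lookup 123.142.42.210: bits ε walk d0:H3 -> H3
  + 202.90.17.0/24 (H0) depth=24
  + 0.0.0.0/0 (H4) depth=0
  lookup 202.90.17.1: bits 110010100101101000010001 walk d0:H4→d1:-→d2:-→d3:-→d4:-→d5:-→d6:-→d7:-→d8:-→d9:-→d10:-→d11:-→d12:-→d13:-→d14:-→d15:-→d16:-→d17:-→d18:-→d19:-→d20:-→d21:-→d22:-→d23:-→d24:H0 -> H0
  + 202.90.17.0/24 (H4) depth=24
  + 228.189.223.0/24 (H6) depth=24
  + 192.0.0.0/2 (H3) depth=2
  lookup 65.119.125.39: bits ε walk d0:H4 -> H4
  lookup 228.189.223.24: bits 111001001011110111011111 walk d0:H4→d1:-→d2:H3→d3:-→d4:-→d5:-→d6:-→d7:-→d8:-→d9:-→d10:-→d11:-→d12:-→d13:-→d14:-→d15:-→d16:-→d17:-→d18:-→d19:-→d20:-→d21:-→d22:-→d23:-→d24:H6 -> H6
  lookup 202.90.17.14: bits 110010100101101000010001 walk d0:H4→d1:-→d2:H3→d3:-→d4:-→d5:-→d6:-→d7:-→d8:-→d9:-→d10:-→d11:-→d12:-→d13:-→d14:-→d15:-→d16:-→d17:-→d18:-→d19:-→d20:-→d21:-→d22:-→d23:-→d24:H4 -> H4
  + 44.27.155.0/24 (H1) depth=24
  lookup 106.238.157.187: bits 0 walk d0:H4→d1:- -> H4
  lookup 218.141.251.81: bits 110 walk d0:H4→d1:-→d2:H3→d3:- -> H3
  lookup 202.90.17.225: bits 110010100101101000010001 walk d0:H4→d1:-→d2:H3→d3:-→d4:-→d5:-→d6:-→d7:-→d8:-→d9:-→d10:-→d11:-→d12:-→d13:-→d14:-→d15:-→d16:-→d17:-→d18:-→d19:-→d20:-→d21:-→d22:-→d23:-→d24:H4 -> H4
  + 0.0.0.0/0 (H0) depth=0
  + 0.0.0.0/0 (H6) depth=0
  lookup 202.90.17.10: bits 110010100101101000010001 walk d0:H6→d1:-→d2:H3→d3:-→d4:-→d5:-→d6:-→d7:-→d8:-→d9:-→d10:-→d11:-→d12:-→d13:-→d14:-→d15:-→d16:-→d17:-→d18:-→d19:-→d20:-→d21:-→d22:-→d23:-→d24:H4 -> H4
  lookup 192.0.0.11: bits 1100 walk d0:H6→d1:-→d2:H3→d3:-→d4:- -> H3
  + 228.189.223.0/24 (H0) depth=24
  - 44.27.155.0/24 clear@24
  + 224.0.0.0/4 (H2) depth=4
  + 228.189.223.192/26 (H0) depth=26
  - 228.189.223.0/24 clear@24
  - 202.90.17.0/24 clear@24
  + 4.121.144.0/20 (H3) depth=20
  + 228.189.0.0/16 (H3) depth=16
  lookup 224.42.203.225: bits 11100 walk d0:H6→d1:-→d2:H3→d3:-→d4:H2→d5:- -> H2
  lookup 192.0.2.217: bits 1100 walk d0:H6→d1:-→d2:H3→d3:-→d4:- -> H3
  + 44.27.155.160/28 (H4) depth=28
  + 228.189.223.192/27 (H3) depth=27

== LOOKUPS ==
["H3","H3","H3","H3","H3","H0","H4","H6","H4","H4","H3","H4","H4","H3","H2","H3"]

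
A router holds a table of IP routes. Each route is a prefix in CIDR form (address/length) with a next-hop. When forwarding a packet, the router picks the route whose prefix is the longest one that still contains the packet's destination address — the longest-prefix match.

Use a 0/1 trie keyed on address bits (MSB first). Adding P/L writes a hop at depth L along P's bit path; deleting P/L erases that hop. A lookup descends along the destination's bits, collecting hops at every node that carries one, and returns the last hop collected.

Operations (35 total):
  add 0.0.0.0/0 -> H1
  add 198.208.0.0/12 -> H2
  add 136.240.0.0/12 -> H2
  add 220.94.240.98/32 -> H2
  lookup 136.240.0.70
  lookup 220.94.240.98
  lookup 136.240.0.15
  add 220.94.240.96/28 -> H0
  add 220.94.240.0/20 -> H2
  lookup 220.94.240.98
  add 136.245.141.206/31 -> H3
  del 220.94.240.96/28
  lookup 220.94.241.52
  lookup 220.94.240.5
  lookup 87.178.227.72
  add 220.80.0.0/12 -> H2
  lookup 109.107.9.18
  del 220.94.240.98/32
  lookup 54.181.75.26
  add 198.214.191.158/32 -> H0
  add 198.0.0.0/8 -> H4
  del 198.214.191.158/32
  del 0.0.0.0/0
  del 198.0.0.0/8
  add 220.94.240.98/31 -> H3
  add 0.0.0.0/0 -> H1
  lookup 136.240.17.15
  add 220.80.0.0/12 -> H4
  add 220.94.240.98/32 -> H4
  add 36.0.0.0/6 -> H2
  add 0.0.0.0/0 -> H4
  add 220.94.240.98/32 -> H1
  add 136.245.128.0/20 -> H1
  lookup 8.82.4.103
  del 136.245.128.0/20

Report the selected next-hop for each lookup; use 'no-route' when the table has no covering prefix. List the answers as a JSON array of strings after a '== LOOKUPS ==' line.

Process each operation:
  add 0.0.0.0/0 -> H1 at depth 0
  add 198.208.0.0/12 -> H2 at depth 12
  add 136.240.0.0/12 -> H2 at depth 12
  add 220.94.240.98/32 -> H2 at depth 32
  lookup 136.240.0.70: bits 100010001111 walk d0:H1→d1:-→d2:-→d3:-→d4:-→d5:-→d6:-→d7:-→d8:-→d9:-→d10:-→d11:-→d12:H2 -> H2
  lookup 220.94.240.98: bits 11011100010111101111000001100010 walk d0:H1→d1:-→d2:-→d3:-→d4:-→d5:-→d6:-→d7:-→d8:-→d9:-→d10:-→d11:-→d12:-→d13:-→d14:-→d15:-→d16:-→d17:-→d18:-→d19:-→d20:-→d21:-→d22:-→d23:-→d24:-→d25:-→d26:-→d27:-→d28:-→d29:-→d30:-→d31:-→d32:H2 -> H2
  lookup 136.240.0.15: bits 100010001111 walk d0:H1→d1:-→d2:-→d3:-→d4:-→d5:-→d6:-→d7:-→d8:-→d9:-→d10:-→d11:-→d12:H2 -> H2
  add 220.94.240.96/28 -> H0 at depth 28
  add 220.94.240.0/20 -> H2 at depth 20
  lookup 220.94.240.98: bits 11011100010111101111000001100010 walk d0:H1→d1:-→d2:-→d3:-→d4:-→d5:-→d6:-→d7:-→d8:-→d9:-→d10:-→d11:-→d12:-→d13:-→d14:-→d15:-→d16:-→d17:-→d18:-→d19:-→d20:H2→d21:-→d22:-→d23:-→d24:-→d25:-→d26:-→d27:-→d28:H0→d29:-→d30:-→d31:-→d32:H2 -> H2
  add 136.245.141.206/31 -> H3 at depth 31
  - 220.94.240.96/28 clear@28
  lookup 220.94.241.52: bits 11011100010111101111000 walk d0:H1→d1:-→d2:-→d3:-→d4:-→d5:-→d6:-→d7:-→d8:-→d9:-→d10:-→d11:-→d12:-→d13:-→d14:-→d15:-→d16:-→d17:-→d18:-→d19:-→d20:H2→d21:-→d22:-→d23:- -> H2
  lookup 220.94.240.5: bits 1101110001011110111100000 walk d0:H1→d1:-→d2:-→d3:-→d4:-→d5:-→d6:-→d7:-→d8:-→d9:-→d10:-→d11:-→d12:-→d13:-→d14:-→d15:-→d16:-→d17:-→d18:-→d19:-→d20:H2→d21:-→d22:-→d23:-→d24:-→d25:- -> H2
  lookup 87.178.227.72: bits ε walk d0:H1 -> H1
  add 220.80.0.0/12 -> H2 at depth 12
  lookup 109.107.9.18: bits ε walk d0:H1 -> H1
  - 220.94.240.98/32 clear@32
  lookup 54.181.75.26: bits ε walk d0:H1 -> H1
  add 198.214.191.158/32 -> H0 at depth 32
  add 198.0.0.0/8 -> H4 at depth 8
  - 198.214.191.158/32 clear@32
  - 0.0.0.0/0 clear@0
  - 198.0.0.0/8 clear@8
  add 220.94.240.98/31 -> H3 at depth 31
  add 0.0.0.0/0 -> H1 at depth 0
  lookup 136.240.17.15: bits 1000100011110 walk d0:H1→d1:-→d2:-→d3:-→d4:-→d5:-→d6:-→d7:-→d8:-→d9:-→d10:-→d11:-→d12:H2→d13:- -> H2
  add 220.80.0.0/12 -> H4 at depth 12
  add 220.94.240.98/32 -> H4 at depth 32
  add 36.0.0.0/6 -> H2 at depth 6
  add 0.0.0.0/0 -> H4 at depth 0
  add 220.94.240.98/32 -> H1 at depth 32
  add 136.245.128.0/20 -> H1 at depth 20
  lookup 8.82.4.103: bits 00 walk d0:H4→d1:-→d2:- -> H4
  - 136.245.128.0/20 clear@20

== LOOKUPS ==
["H2","H2","H2","H2","H2","H2","H1","H1","H1","H2","H4"]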